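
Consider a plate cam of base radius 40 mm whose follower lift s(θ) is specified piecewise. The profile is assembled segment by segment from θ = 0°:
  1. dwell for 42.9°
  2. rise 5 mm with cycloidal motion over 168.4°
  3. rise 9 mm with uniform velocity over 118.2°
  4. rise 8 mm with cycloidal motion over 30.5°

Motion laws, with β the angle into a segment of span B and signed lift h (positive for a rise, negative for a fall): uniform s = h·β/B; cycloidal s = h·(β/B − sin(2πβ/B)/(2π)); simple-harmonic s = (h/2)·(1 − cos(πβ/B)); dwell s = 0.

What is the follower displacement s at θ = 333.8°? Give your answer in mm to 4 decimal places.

seg 1 [0°–42.9°] dwell: s stays 0.0000
seg 2 [42.9°–211.3°] cycloidal, h=5: full span → s += 5 → s = 5.0000
seg 3 [211.3°–329.5°] uniform, h=9: full span → s += 9 → s = 14.0000
seg 4 [329.5°–360°] cycloidal, h=8: θ=333.8° here. β=4.3, B=30.5. 8·(0.1410 − sin(2π·0.1410)/(2π)) = 0.1418 → s = 14.1418

14.1418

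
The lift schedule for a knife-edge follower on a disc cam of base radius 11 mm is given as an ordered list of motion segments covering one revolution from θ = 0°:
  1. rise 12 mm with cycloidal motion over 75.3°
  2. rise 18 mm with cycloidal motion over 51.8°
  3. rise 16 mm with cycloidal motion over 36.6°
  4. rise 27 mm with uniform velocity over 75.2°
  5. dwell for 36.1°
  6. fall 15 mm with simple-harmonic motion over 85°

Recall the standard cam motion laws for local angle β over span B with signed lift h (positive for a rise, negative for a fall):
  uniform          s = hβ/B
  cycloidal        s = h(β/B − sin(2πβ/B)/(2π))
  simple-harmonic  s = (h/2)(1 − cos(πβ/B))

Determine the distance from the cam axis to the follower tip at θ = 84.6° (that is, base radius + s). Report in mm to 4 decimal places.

seg 1 [0°–75.3°] cycloidal, h=12: full span → s += 12 → s = 12.0000
seg 2 [75.3°–127.1°] cycloidal, h=18: θ=84.6° here. β=9.3, B=51.8. 18·(0.1795 − sin(2π·0.1795)/(2π)) = 0.6431 → s = 12.6431
radial distance = base radius + s = 11 + 12.6431 = 23.6431

23.6431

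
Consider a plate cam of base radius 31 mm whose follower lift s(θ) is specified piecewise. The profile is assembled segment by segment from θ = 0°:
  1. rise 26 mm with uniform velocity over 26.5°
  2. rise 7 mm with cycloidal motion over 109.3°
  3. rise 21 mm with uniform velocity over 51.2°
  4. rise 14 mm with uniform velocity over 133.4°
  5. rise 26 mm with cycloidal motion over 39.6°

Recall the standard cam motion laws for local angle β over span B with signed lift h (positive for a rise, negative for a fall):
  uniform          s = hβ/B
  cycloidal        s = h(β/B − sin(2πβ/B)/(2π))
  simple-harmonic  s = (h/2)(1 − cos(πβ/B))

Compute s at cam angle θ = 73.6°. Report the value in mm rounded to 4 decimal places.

seg 1 [0°–26.5°] uniform, h=26: full span → s += 26 → s = 26.0000
seg 2 [26.5°–135.8°] cycloidal, h=7: θ=73.6° here. β=47.1, B=109.3. 7·(0.4309 − sin(2π·0.4309)/(2π)) = 2.5480 → s = 28.5480

28.5480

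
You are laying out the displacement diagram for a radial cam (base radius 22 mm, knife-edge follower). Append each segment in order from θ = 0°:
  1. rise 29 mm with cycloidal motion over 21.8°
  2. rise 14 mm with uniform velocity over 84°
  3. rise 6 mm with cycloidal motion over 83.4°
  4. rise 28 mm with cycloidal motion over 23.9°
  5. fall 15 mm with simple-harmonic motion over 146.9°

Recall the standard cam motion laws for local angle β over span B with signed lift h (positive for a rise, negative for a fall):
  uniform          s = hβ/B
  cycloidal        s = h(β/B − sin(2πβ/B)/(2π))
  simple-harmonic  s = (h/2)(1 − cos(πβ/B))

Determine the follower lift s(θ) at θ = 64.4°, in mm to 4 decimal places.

seg 1 [0°–21.8°] cycloidal, h=29: full span → s += 29 → s = 29.0000
seg 2 [21.8°–105.8°] uniform, h=14: θ=64.4° here. β=42.6, B=84. 14·42.6/84 = 7.1000 → s = 36.1000

36.1000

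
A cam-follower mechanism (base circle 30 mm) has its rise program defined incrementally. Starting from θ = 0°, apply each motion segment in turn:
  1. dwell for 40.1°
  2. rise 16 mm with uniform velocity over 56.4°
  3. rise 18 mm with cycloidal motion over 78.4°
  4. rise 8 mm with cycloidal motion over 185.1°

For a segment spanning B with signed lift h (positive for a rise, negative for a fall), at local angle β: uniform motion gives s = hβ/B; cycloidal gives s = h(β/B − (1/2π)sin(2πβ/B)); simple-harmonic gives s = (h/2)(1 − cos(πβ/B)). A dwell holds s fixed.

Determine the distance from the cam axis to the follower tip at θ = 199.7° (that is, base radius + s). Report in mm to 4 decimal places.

seg 1 [0°–40.1°] dwell: s stays 0.0000
seg 2 [40.1°–96.5°] uniform, h=16: full span → s += 16 → s = 16.0000
seg 3 [96.5°–174.9°] cycloidal, h=18: full span → s += 18 → s = 34.0000
seg 4 [174.9°–360°] cycloidal, h=8: θ=199.7° here. β=24.8, B=185.1. 8·(0.1340 − sin(2π·0.1340)/(2π)) = 0.1222 → s = 34.1222
radial distance = base radius + s = 30 + 34.1222 = 64.1222

64.1222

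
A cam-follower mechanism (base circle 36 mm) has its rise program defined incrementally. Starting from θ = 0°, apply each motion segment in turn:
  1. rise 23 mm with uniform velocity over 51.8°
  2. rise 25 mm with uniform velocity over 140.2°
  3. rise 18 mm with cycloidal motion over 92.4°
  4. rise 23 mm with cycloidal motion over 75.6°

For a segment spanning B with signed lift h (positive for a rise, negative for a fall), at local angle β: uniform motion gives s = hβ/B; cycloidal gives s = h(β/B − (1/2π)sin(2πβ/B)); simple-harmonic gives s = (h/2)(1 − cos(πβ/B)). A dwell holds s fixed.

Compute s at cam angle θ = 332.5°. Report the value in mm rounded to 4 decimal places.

seg 1 [0°–51.8°] uniform, h=23: full span → s += 23 → s = 23.0000
seg 2 [51.8°–192°] uniform, h=25: full span → s += 25 → s = 48.0000
seg 3 [192°–284.4°] cycloidal, h=18: full span → s += 18 → s = 66.0000
seg 4 [284.4°–360°] cycloidal, h=23: θ=332.5° here. β=48.1, B=75.6. 23·(0.6362 − sin(2π·0.6362)/(2π)) = 17.3983 → s = 83.3983

83.3983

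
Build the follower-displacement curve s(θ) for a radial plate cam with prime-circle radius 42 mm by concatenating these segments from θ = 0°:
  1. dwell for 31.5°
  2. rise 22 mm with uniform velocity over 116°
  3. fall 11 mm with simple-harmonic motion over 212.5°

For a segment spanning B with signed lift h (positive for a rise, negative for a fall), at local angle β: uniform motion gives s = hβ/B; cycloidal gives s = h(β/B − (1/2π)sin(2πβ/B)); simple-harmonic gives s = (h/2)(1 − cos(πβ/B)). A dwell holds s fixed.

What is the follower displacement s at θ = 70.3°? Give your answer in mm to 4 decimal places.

seg 1 [0°–31.5°] dwell: s stays 0.0000
seg 2 [31.5°–147.5°] uniform, h=22: θ=70.3° here. β=38.8, B=116. 22·38.8/116 = 7.3586 → s = 7.3586

7.3586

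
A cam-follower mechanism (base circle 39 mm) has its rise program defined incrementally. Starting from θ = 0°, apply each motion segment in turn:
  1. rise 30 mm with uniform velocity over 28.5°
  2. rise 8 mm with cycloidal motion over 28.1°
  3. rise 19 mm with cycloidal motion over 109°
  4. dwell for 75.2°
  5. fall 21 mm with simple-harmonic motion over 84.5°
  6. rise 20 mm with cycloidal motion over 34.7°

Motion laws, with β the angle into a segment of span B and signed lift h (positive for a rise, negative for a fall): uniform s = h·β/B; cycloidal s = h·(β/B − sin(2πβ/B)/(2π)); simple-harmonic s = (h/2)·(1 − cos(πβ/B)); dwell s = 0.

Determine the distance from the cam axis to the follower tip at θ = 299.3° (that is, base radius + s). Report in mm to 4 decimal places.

seg 1 [0°–28.5°] uniform, h=30: full span → s += 30 → s = 30.0000
seg 2 [28.5°–56.6°] cycloidal, h=8: full span → s += 8 → s = 38.0000
seg 3 [56.6°–165.6°] cycloidal, h=19: full span → s += 19 → s = 57.0000
seg 4 [165.6°–240.8°] dwell: s stays 57.0000
seg 5 [240.8°–325.3°] simple-harmonic, h=-21: θ=299.3° here. β=58.5, B=84.5. -21/2·(1 − cos(π·0.6923)) = -16.4647 → s = 40.5353
radial distance = base radius + s = 39 + 40.5353 = 79.5353

79.5353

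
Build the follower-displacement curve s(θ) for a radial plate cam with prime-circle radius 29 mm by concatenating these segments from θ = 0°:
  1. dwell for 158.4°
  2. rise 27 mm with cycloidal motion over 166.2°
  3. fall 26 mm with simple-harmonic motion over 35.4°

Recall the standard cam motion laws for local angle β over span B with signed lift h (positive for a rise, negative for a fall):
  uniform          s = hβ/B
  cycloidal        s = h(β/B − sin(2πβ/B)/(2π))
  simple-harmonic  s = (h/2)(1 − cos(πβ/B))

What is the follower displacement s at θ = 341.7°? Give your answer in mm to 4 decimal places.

seg 1 [0°–158.4°] dwell: s stays 0.0000
seg 2 [158.4°–324.6°] cycloidal, h=27: full span → s += 27 → s = 27.0000
seg 3 [324.6°–360°] simple-harmonic, h=-26: θ=341.7° here. β=17.1, B=35.4. -26/2·(1 − cos(π·0.4831)) = -12.3081 → s = 14.6919

14.6919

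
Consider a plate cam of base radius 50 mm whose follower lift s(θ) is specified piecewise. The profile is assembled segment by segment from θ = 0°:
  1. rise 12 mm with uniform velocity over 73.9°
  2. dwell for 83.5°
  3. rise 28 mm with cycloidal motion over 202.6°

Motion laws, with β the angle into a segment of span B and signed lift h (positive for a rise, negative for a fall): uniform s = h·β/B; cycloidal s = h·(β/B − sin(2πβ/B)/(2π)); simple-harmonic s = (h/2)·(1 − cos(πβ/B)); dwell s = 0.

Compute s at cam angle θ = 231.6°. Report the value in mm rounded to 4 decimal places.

seg 1 [0°–73.9°] uniform, h=12: full span → s += 12 → s = 12.0000
seg 2 [73.9°–157.4°] dwell: s stays 12.0000
seg 3 [157.4°–360°] cycloidal, h=28: θ=231.6° here. β=74.2, B=202.6. 28·(0.3662 − sin(2π·0.3662)/(2π)) = 6.9350 → s = 18.9350

18.9350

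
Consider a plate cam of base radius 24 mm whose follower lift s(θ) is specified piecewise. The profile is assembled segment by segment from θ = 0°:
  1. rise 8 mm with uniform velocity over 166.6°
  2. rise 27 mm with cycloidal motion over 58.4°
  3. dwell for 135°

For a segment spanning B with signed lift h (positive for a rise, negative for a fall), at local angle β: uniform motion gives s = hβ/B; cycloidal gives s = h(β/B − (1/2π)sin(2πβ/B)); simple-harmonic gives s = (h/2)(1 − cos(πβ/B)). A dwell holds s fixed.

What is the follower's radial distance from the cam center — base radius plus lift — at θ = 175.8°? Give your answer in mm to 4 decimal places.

seg 1 [0°–166.6°] uniform, h=8: full span → s += 8 → s = 8.0000
seg 2 [166.6°–225°] cycloidal, h=27: θ=175.8° here. β=9.2, B=58.4. 27·(0.1575 − sin(2π·0.1575)/(2π)) = 0.6613 → s = 8.6613
radial distance = base radius + s = 24 + 8.6613 = 32.6613

32.6613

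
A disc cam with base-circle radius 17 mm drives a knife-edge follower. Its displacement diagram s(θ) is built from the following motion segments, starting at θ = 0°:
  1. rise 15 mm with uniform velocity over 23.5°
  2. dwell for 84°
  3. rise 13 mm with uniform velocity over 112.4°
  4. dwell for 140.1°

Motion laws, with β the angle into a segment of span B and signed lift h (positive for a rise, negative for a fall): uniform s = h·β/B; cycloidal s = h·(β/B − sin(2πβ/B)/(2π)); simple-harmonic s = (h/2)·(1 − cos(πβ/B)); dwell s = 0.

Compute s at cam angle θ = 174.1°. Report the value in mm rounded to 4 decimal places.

seg 1 [0°–23.5°] uniform, h=15: full span → s += 15 → s = 15.0000
seg 2 [23.5°–107.5°] dwell: s stays 15.0000
seg 3 [107.5°–219.9°] uniform, h=13: θ=174.1° here. β=66.6, B=112.4. 13·66.6/112.4 = 7.7028 → s = 22.7028

22.7028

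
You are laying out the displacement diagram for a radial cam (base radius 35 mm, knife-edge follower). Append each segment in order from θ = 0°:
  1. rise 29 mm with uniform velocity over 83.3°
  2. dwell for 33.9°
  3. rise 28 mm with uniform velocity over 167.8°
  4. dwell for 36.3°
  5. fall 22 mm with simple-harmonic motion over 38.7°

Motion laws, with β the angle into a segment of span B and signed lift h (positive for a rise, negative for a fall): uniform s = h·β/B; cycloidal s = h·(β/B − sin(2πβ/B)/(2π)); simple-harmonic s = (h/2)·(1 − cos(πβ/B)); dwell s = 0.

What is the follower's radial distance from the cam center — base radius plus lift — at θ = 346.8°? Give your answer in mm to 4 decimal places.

seg 1 [0°–83.3°] uniform, h=29: full span → s += 29 → s = 29.0000
seg 2 [83.3°–117.2°] dwell: s stays 29.0000
seg 3 [117.2°–285°] uniform, h=28: full span → s += 28 → s = 57.0000
seg 4 [285°–321.3°] dwell: s stays 57.0000
seg 5 [321.3°–360°] simple-harmonic, h=-22: θ=346.8° here. β=25.5, B=38.7. -22/2·(1 − cos(π·0.6589)) = -16.2664 → s = 40.7336
radial distance = base radius + s = 35 + 40.7336 = 75.7336

75.7336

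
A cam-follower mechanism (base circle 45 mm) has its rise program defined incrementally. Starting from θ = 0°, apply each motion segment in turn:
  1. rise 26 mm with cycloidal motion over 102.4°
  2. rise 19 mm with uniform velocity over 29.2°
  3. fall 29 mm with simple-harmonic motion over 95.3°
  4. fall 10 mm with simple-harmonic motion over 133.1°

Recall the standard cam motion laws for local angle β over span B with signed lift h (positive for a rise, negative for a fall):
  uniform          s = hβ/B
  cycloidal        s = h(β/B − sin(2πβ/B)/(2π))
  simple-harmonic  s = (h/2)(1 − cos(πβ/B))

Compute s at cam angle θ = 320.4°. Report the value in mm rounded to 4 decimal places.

seg 1 [0°–102.4°] cycloidal, h=26: full span → s += 26 → s = 26.0000
seg 2 [102.4°–131.6°] uniform, h=19: full span → s += 19 → s = 45.0000
seg 3 [131.6°–226.9°] simple-harmonic, h=-29: full span → s += -29 → s = 16.0000
seg 4 [226.9°–360°] simple-harmonic, h=-10: θ=320.4° here. β=93.5, B=133.1. -10/2·(1 − cos(π·0.7025)) = -7.9703 → s = 8.0297

8.0297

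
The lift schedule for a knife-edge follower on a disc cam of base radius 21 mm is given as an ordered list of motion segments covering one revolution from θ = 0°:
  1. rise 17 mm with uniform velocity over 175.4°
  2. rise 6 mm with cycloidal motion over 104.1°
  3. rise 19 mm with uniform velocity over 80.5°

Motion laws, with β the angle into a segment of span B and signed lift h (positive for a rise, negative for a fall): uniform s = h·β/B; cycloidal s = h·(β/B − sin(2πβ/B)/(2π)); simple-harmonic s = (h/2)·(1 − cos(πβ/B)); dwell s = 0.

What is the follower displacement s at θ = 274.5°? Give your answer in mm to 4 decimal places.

seg 1 [0°–175.4°] uniform, h=17: full span → s += 17 → s = 17.0000
seg 2 [175.4°–279.5°] cycloidal, h=6: θ=274.5° here. β=99.1, B=104.1. 6·(0.9520 − sin(2π·0.9520)/(2π)) = 5.9956 → s = 22.9956

22.9956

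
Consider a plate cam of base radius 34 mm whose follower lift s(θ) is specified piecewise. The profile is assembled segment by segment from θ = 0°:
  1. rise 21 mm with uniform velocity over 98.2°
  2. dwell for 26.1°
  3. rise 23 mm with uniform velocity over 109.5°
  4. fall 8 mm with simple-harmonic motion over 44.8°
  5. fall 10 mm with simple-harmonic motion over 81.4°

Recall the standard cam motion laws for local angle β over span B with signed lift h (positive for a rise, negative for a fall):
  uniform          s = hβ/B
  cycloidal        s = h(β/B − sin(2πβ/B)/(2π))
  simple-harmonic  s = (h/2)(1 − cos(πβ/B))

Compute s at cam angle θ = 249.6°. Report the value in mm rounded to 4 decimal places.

seg 1 [0°–98.2°] uniform, h=21: full span → s += 21 → s = 21.0000
seg 2 [98.2°–124.3°] dwell: s stays 21.0000
seg 3 [124.3°–233.8°] uniform, h=23: full span → s += 23 → s = 44.0000
seg 4 [233.8°–278.6°] simple-harmonic, h=-8: θ=249.6° here. β=15.8, B=44.8. -8/2·(1 − cos(π·0.3527)) = -2.2141 → s = 41.7859

41.7859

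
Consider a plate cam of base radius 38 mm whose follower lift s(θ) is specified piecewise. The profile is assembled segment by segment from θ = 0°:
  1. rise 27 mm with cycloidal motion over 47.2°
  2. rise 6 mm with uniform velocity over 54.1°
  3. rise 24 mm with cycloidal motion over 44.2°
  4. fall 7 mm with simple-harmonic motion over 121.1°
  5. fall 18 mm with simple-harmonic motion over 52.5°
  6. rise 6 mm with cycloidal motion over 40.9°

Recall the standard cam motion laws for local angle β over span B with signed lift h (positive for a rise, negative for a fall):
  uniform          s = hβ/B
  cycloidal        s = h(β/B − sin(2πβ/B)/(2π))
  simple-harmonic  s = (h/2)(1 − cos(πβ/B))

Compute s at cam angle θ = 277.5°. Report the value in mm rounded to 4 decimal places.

seg 1 [0°–47.2°] cycloidal, h=27: full span → s += 27 → s = 27.0000
seg 2 [47.2°–101.3°] uniform, h=6: full span → s += 6 → s = 33.0000
seg 3 [101.3°–145.5°] cycloidal, h=24: full span → s += 24 → s = 57.0000
seg 4 [145.5°–266.6°] simple-harmonic, h=-7: full span → s += -7 → s = 50.0000
seg 5 [266.6°–319.1°] simple-harmonic, h=-18: θ=277.5° here. β=10.9, B=52.5. -18/2·(1 − cos(π·0.2076)) = -1.8475 → s = 48.1525

48.1525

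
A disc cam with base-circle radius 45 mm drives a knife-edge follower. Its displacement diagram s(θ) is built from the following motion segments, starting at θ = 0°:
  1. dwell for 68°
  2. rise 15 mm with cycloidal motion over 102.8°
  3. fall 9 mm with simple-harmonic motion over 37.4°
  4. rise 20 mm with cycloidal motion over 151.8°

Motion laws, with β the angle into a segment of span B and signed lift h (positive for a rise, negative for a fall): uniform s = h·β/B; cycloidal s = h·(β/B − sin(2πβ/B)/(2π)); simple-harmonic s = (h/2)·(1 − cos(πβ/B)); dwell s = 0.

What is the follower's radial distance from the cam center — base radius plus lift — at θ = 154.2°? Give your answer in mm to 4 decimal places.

seg 1 [0°–68°] dwell: s stays 0.0000
seg 2 [68°–170.8°] cycloidal, h=15: θ=154.2° here. β=86.2, B=102.8. 15·(0.8385 − sin(2π·0.8385)/(2π)) = 14.6053 → s = 14.6053
radial distance = base radius + s = 45 + 14.6053 = 59.6053

59.6053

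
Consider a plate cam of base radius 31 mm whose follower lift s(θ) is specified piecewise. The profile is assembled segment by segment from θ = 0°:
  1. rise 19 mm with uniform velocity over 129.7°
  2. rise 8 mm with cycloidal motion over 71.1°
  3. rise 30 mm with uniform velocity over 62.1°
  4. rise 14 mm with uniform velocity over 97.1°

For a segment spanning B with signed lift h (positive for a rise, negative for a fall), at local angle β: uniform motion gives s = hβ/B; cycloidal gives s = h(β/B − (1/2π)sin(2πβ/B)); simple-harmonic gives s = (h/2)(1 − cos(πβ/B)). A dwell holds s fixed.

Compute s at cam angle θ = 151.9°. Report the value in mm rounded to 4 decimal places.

seg 1 [0°–129.7°] uniform, h=19: full span → s += 19 → s = 19.0000
seg 2 [129.7°–200.8°] cycloidal, h=8: θ=151.9° here. β=22.2, B=71.1. 8·(0.3122 − sin(2π·0.3122)/(2π)) = 1.3208 → s = 20.3208

20.3208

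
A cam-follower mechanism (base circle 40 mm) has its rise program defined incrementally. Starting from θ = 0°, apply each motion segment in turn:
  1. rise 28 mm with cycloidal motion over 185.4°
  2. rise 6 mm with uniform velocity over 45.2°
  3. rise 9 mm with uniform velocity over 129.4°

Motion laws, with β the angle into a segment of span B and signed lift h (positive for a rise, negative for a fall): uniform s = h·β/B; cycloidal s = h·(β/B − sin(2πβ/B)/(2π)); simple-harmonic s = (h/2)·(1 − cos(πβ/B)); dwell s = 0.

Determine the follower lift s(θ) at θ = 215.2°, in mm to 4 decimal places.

seg 1 [0°–185.4°] cycloidal, h=28: full span → s += 28 → s = 28.0000
seg 2 [185.4°–230.6°] uniform, h=6: θ=215.2° here. β=29.8, B=45.2. 6·29.8/45.2 = 3.9558 → s = 31.9558

31.9558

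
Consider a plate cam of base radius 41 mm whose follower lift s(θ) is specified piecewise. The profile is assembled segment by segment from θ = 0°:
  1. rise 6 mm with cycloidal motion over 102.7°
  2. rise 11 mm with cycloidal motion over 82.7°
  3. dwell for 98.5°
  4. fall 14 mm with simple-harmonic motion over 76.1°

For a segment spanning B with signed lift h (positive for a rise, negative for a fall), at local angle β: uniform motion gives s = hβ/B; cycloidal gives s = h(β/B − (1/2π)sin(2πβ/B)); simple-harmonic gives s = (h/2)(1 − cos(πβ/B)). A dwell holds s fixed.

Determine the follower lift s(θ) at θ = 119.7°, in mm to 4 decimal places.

seg 1 [0°–102.7°] cycloidal, h=6: full span → s += 6 → s = 6.0000
seg 2 [102.7°–185.4°] cycloidal, h=11: θ=119.7° here. β=17, B=82.7. 11·(0.2056 − sin(2π·0.2056)/(2π)) = 0.5783 → s = 6.5783

6.5783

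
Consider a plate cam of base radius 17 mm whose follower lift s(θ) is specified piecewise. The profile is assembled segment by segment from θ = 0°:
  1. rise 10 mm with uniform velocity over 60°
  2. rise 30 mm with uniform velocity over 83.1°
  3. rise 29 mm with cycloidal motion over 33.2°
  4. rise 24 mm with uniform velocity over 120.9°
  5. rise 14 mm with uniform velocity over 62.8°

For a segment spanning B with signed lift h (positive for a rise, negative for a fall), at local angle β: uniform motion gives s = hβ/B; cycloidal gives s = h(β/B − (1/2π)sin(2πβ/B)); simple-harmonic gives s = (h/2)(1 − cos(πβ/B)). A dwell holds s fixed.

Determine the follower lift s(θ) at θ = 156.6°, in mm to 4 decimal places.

seg 1 [0°–60°] uniform, h=10: full span → s += 10 → s = 10.0000
seg 2 [60°–143.1°] uniform, h=30: full span → s += 30 → s = 40.0000
seg 3 [143.1°–176.3°] cycloidal, h=29: θ=156.6° here. β=13.5, B=33.2. 29·(0.4066 − sin(2π·0.4066)/(2π)) = 9.2370 → s = 49.2370

49.2370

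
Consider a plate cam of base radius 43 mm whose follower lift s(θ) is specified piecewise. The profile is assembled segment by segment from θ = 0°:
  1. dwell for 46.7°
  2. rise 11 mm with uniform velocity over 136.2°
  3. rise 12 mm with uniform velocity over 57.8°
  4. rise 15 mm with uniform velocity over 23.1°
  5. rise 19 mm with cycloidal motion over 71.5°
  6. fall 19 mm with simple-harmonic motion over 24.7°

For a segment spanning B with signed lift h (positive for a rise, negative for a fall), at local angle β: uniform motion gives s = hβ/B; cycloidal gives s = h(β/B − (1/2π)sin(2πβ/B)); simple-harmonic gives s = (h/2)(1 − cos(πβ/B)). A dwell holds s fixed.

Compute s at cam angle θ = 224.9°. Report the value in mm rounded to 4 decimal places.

seg 1 [0°–46.7°] dwell: s stays 0.0000
seg 2 [46.7°–182.9°] uniform, h=11: full span → s += 11 → s = 11.0000
seg 3 [182.9°–240.7°] uniform, h=12: θ=224.9° here. β=42, B=57.8. 12·42/57.8 = 8.7197 → s = 19.7197

19.7197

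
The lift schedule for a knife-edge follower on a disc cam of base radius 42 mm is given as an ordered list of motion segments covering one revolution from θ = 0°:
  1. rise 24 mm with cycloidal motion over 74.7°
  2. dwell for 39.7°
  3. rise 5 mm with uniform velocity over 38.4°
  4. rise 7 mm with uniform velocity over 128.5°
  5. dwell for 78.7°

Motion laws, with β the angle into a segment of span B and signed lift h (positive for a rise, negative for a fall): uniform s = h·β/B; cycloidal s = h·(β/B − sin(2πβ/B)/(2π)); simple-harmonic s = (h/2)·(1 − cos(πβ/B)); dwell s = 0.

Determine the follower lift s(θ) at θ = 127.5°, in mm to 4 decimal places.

seg 1 [0°–74.7°] cycloidal, h=24: full span → s += 24 → s = 24.0000
seg 2 [74.7°–114.4°] dwell: s stays 24.0000
seg 3 [114.4°–152.8°] uniform, h=5: θ=127.5° here. β=13.1, B=38.4. 5·13.1/38.4 = 1.7057 → s = 25.7057

25.7057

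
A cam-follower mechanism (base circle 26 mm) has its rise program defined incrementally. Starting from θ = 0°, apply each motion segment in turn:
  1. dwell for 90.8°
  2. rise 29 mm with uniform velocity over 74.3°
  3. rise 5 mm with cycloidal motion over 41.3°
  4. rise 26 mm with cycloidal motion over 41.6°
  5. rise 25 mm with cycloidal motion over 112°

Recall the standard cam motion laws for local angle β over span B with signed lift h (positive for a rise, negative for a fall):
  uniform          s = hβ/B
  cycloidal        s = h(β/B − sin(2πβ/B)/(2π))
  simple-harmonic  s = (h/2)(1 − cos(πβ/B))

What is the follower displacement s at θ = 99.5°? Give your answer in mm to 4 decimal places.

seg 1 [0°–90.8°] dwell: s stays 0.0000
seg 2 [90.8°–165.1°] uniform, h=29: θ=99.5° here. β=8.7, B=74.3. 29·8.7/74.3 = 3.3957 → s = 3.3957

3.3957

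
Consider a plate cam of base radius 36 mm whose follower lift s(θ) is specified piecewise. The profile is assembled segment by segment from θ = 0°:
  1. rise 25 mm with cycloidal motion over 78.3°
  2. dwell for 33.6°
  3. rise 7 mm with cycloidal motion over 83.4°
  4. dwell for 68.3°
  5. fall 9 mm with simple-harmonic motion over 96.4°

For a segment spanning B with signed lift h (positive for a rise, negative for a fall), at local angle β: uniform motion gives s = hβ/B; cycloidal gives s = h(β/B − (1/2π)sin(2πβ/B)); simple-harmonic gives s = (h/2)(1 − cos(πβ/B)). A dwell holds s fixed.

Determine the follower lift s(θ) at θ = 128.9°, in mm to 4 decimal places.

seg 1 [0°–78.3°] cycloidal, h=25: full span → s += 25 → s = 25.0000
seg 2 [78.3°–111.9°] dwell: s stays 25.0000
seg 3 [111.9°–195.3°] cycloidal, h=7: θ=128.9° here. β=17, B=83.4. 7·(0.2038 − sin(2π·0.2038)/(2π)) = 0.3593 → s = 25.3593

25.3593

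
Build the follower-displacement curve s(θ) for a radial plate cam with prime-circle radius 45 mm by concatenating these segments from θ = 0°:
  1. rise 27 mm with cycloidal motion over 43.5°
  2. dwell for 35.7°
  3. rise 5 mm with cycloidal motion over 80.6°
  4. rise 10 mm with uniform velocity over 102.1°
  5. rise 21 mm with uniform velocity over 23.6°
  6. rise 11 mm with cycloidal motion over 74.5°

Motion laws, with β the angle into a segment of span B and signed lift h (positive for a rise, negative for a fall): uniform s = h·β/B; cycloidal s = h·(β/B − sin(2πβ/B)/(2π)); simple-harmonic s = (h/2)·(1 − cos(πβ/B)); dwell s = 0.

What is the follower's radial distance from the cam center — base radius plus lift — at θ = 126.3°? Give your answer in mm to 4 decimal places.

seg 1 [0°–43.5°] cycloidal, h=27: full span → s += 27 → s = 27.0000
seg 2 [43.5°–79.2°] dwell: s stays 27.0000
seg 3 [79.2°–159.8°] cycloidal, h=5: θ=126.3° here. β=47.1, B=80.6. 5·(0.5844 − sin(2π·0.5844)/(2π)) = 3.3242 → s = 30.3242
radial distance = base radius + s = 45 + 30.3242 = 75.3242

75.3242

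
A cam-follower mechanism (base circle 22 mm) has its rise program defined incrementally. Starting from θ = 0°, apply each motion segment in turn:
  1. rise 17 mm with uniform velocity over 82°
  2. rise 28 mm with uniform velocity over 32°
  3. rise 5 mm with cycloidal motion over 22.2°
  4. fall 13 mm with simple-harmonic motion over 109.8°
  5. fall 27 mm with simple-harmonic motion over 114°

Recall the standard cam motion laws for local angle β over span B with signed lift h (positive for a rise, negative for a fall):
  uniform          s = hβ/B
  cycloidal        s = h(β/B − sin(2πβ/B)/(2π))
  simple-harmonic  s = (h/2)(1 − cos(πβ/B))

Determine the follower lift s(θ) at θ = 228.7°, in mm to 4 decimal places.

seg 1 [0°–82°] uniform, h=17: full span → s += 17 → s = 17.0000
seg 2 [82°–114°] uniform, h=28: full span → s += 28 → s = 45.0000
seg 3 [114°–136.2°] cycloidal, h=5: full span → s += 5 → s = 50.0000
seg 4 [136.2°–246°] simple-harmonic, h=-13: θ=228.7° here. β=92.5, B=109.8. -13/2·(1 − cos(π·0.8424)) = -12.2198 → s = 37.7802

37.7802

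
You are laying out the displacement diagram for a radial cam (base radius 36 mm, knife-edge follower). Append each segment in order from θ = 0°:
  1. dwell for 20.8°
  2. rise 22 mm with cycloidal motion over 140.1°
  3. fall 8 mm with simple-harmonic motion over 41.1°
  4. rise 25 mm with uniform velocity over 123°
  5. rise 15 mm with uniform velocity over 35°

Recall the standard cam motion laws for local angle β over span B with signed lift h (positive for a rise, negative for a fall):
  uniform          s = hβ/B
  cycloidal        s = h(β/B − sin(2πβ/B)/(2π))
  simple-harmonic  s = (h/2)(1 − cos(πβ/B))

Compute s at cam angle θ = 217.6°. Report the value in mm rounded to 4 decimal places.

seg 1 [0°–20.8°] dwell: s stays 0.0000
seg 2 [20.8°–160.9°] cycloidal, h=22: full span → s += 22 → s = 22.0000
seg 3 [160.9°–202°] simple-harmonic, h=-8: full span → s += -8 → s = 14.0000
seg 4 [202°–325°] uniform, h=25: θ=217.6° here. β=15.6, B=123. 25·15.6/123 = 3.1707 → s = 17.1707

17.1707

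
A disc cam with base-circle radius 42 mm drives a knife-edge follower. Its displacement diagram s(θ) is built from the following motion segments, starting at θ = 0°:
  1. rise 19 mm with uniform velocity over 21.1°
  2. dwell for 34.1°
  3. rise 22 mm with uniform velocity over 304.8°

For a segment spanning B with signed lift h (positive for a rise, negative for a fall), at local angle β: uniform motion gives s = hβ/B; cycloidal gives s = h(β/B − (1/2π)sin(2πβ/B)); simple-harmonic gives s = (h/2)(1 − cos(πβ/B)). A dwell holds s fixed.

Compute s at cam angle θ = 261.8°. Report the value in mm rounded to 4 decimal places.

seg 1 [0°–21.1°] uniform, h=19: full span → s += 19 → s = 19.0000
seg 2 [21.1°–55.2°] dwell: s stays 19.0000
seg 3 [55.2°–360°] uniform, h=22: θ=261.8° here. β=206.6, B=304.8. 22·206.6/304.8 = 14.9121 → s = 33.9121

33.9121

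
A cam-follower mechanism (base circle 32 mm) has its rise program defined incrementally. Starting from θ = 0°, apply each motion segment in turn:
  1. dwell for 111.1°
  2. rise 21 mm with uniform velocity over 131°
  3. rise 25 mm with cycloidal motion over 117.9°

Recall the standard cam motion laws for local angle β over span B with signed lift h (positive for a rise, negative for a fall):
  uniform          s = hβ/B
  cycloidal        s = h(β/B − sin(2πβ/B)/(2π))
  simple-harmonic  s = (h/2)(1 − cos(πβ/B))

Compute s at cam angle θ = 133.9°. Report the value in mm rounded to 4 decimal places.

seg 1 [0°–111.1°] dwell: s stays 0.0000
seg 2 [111.1°–242.1°] uniform, h=21: θ=133.9° here. β=22.8, B=131. 21·22.8/131 = 3.6550 → s = 3.6550

3.6550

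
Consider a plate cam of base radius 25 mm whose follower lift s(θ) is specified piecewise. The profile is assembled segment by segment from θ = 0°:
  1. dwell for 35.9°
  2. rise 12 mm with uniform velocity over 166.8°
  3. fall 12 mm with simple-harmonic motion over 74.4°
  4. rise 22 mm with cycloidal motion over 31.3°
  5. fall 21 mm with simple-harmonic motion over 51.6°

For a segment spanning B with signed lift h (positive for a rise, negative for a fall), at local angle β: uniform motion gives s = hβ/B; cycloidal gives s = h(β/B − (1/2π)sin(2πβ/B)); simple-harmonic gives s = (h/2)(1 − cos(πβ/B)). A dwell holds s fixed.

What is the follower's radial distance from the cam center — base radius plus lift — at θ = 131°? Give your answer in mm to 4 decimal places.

seg 1 [0°–35.9°] dwell: s stays 0.0000
seg 2 [35.9°–202.7°] uniform, h=12: θ=131° here. β=95.1, B=166.8. 12·95.1/166.8 = 6.8417 → s = 6.8417
radial distance = base radius + s = 25 + 6.8417 = 31.8417

31.8417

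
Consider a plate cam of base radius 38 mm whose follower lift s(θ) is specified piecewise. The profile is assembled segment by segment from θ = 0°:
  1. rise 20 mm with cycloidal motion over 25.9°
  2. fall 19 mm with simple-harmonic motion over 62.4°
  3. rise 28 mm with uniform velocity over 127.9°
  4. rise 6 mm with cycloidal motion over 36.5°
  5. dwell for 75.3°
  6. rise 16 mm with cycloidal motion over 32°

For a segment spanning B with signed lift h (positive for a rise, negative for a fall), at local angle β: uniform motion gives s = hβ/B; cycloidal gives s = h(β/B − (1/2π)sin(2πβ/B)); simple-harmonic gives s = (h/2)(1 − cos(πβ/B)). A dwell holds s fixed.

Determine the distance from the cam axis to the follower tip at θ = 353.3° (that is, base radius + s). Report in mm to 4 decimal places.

seg 1 [0°–25.9°] cycloidal, h=20: full span → s += 20 → s = 20.0000
seg 2 [25.9°–88.3°] simple-harmonic, h=-19: full span → s += -19 → s = 1.0000
seg 3 [88.3°–216.2°] uniform, h=28: full span → s += 28 → s = 29.0000
seg 4 [216.2°–252.7°] cycloidal, h=6: full span → s += 6 → s = 35.0000
seg 5 [252.7°–328°] dwell: s stays 35.0000
seg 6 [328°–360°] cycloidal, h=16: θ=353.3° here. β=25.3, B=32. 16·(0.7906 − sin(2π·0.7906)/(2π)) = 15.1140 → s = 50.1140
radial distance = base radius + s = 38 + 50.1140 = 88.1140

88.1140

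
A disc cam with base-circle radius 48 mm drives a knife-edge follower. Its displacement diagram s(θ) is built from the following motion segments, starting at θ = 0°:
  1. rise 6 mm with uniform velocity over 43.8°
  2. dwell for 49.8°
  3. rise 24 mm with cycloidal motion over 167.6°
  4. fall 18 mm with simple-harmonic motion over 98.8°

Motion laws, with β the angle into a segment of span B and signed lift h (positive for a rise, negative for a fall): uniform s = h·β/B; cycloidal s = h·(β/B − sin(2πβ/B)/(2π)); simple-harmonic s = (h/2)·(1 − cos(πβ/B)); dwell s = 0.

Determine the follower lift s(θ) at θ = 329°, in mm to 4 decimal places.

seg 1 [0°–43.8°] uniform, h=6: full span → s += 6 → s = 6.0000
seg 2 [43.8°–93.6°] dwell: s stays 6.0000
seg 3 [93.6°–261.2°] cycloidal, h=24: full span → s += 24 → s = 30.0000
seg 4 [261.2°–360°] simple-harmonic, h=-18: θ=329° here. β=67.8, B=98.8. -18/2·(1 − cos(π·0.6862)) = -13.9703 → s = 16.0297

16.0297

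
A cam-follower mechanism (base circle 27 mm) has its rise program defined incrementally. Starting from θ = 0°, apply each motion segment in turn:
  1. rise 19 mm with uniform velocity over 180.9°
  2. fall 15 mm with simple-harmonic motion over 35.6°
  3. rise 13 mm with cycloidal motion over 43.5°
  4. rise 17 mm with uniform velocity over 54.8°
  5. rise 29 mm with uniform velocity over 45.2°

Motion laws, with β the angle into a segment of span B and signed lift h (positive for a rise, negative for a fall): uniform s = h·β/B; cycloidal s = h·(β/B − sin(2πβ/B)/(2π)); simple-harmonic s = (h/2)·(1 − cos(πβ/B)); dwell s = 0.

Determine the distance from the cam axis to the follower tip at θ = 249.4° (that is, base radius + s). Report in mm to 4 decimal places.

seg 1 [0°–180.9°] uniform, h=19: full span → s += 19 → s = 19.0000
seg 2 [180.9°–216.5°] simple-harmonic, h=-15: full span → s += -15 → s = 4.0000
seg 3 [216.5°–260°] cycloidal, h=13: θ=249.4° here. β=32.9, B=43.5. 13·(0.7563 − sin(2π·0.7563)/(2π)) = 11.8996 → s = 15.8996
radial distance = base radius + s = 27 + 15.8996 = 42.8996

42.8996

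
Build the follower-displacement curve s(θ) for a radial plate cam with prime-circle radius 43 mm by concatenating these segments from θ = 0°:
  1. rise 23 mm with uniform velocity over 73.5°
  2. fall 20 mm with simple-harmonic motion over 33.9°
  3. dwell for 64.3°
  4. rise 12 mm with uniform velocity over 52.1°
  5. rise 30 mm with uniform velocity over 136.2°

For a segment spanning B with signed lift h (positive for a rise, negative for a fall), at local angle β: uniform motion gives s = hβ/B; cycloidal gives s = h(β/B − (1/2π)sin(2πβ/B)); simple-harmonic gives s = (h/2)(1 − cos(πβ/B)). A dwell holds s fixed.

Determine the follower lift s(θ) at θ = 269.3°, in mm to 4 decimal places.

seg 1 [0°–73.5°] uniform, h=23: full span → s += 23 → s = 23.0000
seg 2 [73.5°–107.4°] simple-harmonic, h=-20: full span → s += -20 → s = 3.0000
seg 3 [107.4°–171.7°] dwell: s stays 3.0000
seg 4 [171.7°–223.8°] uniform, h=12: full span → s += 12 → s = 15.0000
seg 5 [223.8°–360°] uniform, h=30: θ=269.3° here. β=45.5, B=136.2. 30·45.5/136.2 = 10.0220 → s = 25.0220

25.0220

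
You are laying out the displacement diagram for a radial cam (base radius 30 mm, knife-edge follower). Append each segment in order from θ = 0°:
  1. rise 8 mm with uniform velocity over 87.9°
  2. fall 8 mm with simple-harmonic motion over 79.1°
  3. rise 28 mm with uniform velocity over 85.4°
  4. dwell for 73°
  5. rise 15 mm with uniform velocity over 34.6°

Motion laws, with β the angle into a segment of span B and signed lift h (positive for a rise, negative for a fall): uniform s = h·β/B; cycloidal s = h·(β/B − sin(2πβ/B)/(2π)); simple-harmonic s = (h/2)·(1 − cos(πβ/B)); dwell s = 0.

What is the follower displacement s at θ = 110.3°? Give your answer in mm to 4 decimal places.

seg 1 [0°–87.9°] uniform, h=8: full span → s += 8 → s = 8.0000
seg 2 [87.9°–167°] simple-harmonic, h=-8: θ=110.3° here. β=22.4, B=79.1. -8/2·(1 − cos(π·0.2832)) = -1.4813 → s = 6.5187

6.5187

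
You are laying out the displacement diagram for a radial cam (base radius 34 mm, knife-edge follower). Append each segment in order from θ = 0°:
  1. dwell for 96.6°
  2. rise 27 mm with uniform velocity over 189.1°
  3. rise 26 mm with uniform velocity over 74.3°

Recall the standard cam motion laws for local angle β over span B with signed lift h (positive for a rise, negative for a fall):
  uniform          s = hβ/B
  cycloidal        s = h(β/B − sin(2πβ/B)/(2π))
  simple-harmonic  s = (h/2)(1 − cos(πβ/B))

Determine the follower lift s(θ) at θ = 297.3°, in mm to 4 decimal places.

seg 1 [0°–96.6°] dwell: s stays 0.0000
seg 2 [96.6°–285.7°] uniform, h=27: full span → s += 27 → s = 27.0000
seg 3 [285.7°–360°] uniform, h=26: θ=297.3° here. β=11.6, B=74.3. 26·11.6/74.3 = 4.0592 → s = 31.0592

31.0592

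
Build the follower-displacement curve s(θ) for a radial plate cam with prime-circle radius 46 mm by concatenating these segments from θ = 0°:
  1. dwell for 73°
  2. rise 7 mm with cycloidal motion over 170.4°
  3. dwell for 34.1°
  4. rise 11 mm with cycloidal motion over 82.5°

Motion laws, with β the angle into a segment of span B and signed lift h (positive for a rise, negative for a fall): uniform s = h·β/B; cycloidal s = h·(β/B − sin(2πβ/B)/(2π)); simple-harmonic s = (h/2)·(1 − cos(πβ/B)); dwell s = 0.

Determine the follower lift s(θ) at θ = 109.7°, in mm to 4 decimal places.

seg 1 [0°–73°] dwell: s stays 0.0000
seg 2 [73°–243.4°] cycloidal, h=7: θ=109.7° here. β=36.7, B=170.4. 7·(0.2154 − sin(2π·0.2154)/(2π)) = 0.4198 → s = 0.4198

0.4198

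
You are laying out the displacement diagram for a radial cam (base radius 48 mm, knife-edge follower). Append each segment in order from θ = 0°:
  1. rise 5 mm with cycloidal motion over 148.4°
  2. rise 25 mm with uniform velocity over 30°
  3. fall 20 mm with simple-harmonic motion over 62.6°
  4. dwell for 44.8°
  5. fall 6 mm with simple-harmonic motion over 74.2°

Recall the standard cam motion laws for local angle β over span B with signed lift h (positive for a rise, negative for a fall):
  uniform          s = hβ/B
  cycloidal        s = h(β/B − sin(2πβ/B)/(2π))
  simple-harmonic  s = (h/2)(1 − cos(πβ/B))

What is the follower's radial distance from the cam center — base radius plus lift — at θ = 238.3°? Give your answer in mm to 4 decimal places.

seg 1 [0°–148.4°] cycloidal, h=5: full span → s += 5 → s = 5.0000
seg 2 [148.4°–178.4°] uniform, h=25: full span → s += 25 → s = 30.0000
seg 3 [178.4°–241°] simple-harmonic, h=-20: θ=238.3° here. β=59.9, B=62.6. -20/2·(1 − cos(π·0.9569)) = -19.9083 → s = 10.0917
radial distance = base radius + s = 48 + 10.0917 = 58.0917

58.0917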